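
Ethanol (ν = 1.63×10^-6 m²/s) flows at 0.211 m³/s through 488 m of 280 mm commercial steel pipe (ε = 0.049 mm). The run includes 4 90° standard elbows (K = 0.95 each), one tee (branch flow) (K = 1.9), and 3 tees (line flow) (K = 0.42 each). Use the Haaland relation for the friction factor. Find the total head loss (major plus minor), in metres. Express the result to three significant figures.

V = 4Q/(πD²) = 3.427 m/s; V²/2g = 0.5985 m
Re = 5.89×10^5, ε/D = 1.75×10^-4 → f = 0.01484 (Haaland)
Major: h_f = f(L/D)·V²/2g = 0.01484·1743·0.5985 = 15.48 m
Minor: ΣK = 6.96; h_m = ΣK·V²/2g = 4.165 m
Total H_L = 15.48 + 4.165 = 19.65 m

H_L ≈ 19.6 m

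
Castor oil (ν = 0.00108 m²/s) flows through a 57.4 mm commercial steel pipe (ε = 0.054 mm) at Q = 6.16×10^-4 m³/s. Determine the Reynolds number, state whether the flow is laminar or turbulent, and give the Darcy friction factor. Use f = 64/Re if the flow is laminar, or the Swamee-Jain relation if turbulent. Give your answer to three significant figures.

V = 4Q/(πD²) = 0.2380 m/s
Re = VD/ν = 0.2380·0.0574/0.00108 = 12.7
Re < 2300 → laminar → f = 64/Re = 5.059

Re ≈ 12.7; laminar; f = 64/Re ≈ 5.06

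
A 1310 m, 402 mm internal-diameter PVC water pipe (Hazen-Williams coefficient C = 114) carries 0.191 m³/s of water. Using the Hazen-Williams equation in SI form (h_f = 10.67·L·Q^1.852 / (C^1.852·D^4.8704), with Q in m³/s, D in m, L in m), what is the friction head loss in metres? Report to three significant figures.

h_f ≈ 8.55 m

h_f = 10.67·1310·0.191^1.852 / (114^1.852·0.402^4.8704) = 8.553 m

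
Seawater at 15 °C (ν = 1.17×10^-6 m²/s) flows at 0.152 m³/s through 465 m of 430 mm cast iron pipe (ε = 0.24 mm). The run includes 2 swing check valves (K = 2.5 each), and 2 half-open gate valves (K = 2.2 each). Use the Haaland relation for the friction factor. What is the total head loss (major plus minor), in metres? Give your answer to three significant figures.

V = 4Q/(πD²) = 1.047 m/s; V²/2g = 0.05584 m
Re = 3.85×10^5, ε/D = 5.58×10^-4 → f = 0.01815 (Haaland)
Major: h_f = f(L/D)·V²/2g = 0.01815·1081·0.05584 = 1.096 m
Minor: ΣK = 9.40; h_m = ΣK·V²/2g = 0.5249 m
Total H_L = 1.096 + 0.5249 = 1.621 m

H_L ≈ 1.62 m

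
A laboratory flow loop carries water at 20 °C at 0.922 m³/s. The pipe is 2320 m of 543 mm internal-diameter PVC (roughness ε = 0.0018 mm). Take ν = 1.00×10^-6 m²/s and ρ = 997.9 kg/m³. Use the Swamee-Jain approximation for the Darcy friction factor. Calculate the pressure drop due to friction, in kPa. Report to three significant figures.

V = 4Q/(πD²) = 4·0.922/(π·0.543²) = 3.981 m/s
Re = VD/ν = 3.981·0.543/1.00×10^-6 = 2.16×10^6 → turbulent
ε/D = 0.0018/543 = 3.31×10^-6
Swamee-Jain: f = 0.01037
h_f = f(L/D)V²/(2g) = 0.01037·(2320/0.543)·3.981²/(2·9.81) = 35.80 m
Δp = ρg·h_f = 997.9·9.81·35.80 = 350.5 kPa

Δp ≈ 350 kPa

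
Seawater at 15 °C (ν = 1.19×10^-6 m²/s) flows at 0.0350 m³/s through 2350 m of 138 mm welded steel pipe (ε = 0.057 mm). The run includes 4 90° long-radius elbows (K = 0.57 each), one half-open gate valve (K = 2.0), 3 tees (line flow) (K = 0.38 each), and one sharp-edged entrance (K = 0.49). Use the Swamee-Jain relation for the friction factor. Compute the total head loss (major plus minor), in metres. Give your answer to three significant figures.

H_L ≈ 87.0 m

V = 4Q/(πD²) = 2.340 m/s; V²/2g = 0.2791 m
Re = 2.71×10^5, ε/D = 4.13×10^-4 → f = 0.01795 (Swamee-Jain)
Major: h_f = f(L/D)·V²/2g = 0.01795·17029·0.2791 = 85.33 m
Minor: ΣK = 5.91; h_m = ΣK·V²/2g = 1.649 m
Total H_L = 85.33 + 1.649 = 86.98 m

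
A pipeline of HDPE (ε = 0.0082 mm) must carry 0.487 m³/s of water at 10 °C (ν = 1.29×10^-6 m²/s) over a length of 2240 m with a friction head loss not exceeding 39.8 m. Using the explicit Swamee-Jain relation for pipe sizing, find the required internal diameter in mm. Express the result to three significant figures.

Swamee-Jain (Type III): D = 0.66·[ε^1.25·(LQ²/(gh_f))^4.75 + ν·Q^9.4·(L/(gh_f))^5.2]^0.04
LQ²/(gh_f) = 1.361; L/(gh_f) = 5.737
Term 1 = ε^1.25·(…)^4.75 = 1.89×10^-6; Term 2 = ν·Q^9.4·(…)^5.2 = 1.31×10^-5
D = 0.66·(1.89×10^-6 + 1.31×10^-5)^0.04 = 0.4233 m = 423 mm
Check: V = 3.46 m/s, Re = 1.14×10^6, f = 0.01186, h_f = 38.3 m ≈ 39.8 m ✓

D ≈ 423 mm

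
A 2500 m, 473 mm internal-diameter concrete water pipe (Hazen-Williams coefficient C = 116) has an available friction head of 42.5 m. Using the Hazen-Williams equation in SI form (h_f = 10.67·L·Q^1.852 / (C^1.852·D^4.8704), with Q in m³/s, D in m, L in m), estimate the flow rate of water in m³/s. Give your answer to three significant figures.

Rearranging: Q = [h_f·C^1.852·D^4.8704 / (10.67·L)]^(1/1.852)
Q = [42.5·116^1.852·0.473^4.8704 / (10.67·2500)]^0.540 = 0.4998 m³/s

Q ≈ 0.500 m³/s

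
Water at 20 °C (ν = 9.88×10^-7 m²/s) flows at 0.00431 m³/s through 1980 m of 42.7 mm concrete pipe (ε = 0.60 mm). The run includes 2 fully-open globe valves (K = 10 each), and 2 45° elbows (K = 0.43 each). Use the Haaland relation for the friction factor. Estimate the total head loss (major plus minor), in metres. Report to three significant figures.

V = 4Q/(πD²) = 3.010 m/s; V²/2g = 0.4617 m
Re = 1.30×10^5, ε/D = 0.0141 → f = 0.04311 (Haaland)
Major: h_f = f(L/D)·V²/2g = 0.04311·46370·0.4617 = 923.0 m
Minor: ΣK = 20.9; h_m = ΣK·V²/2g = 9.631 m
Total H_L = 923.0 + 9.631 = 932.6 m

H_L ≈ 933 m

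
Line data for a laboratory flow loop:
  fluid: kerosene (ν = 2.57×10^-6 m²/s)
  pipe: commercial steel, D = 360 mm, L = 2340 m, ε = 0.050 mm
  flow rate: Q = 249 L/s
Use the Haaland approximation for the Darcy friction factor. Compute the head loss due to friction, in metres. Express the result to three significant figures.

h_f ≈ 30.4 m

V = 4Q/(πD²) = 4·0.249/(π·0.360²) = 2.446 m/s
Re = VD/ν = 2.446·0.360/2.57×10^-6 = 3.43×10^5 → turbulent
ε/D = 0.050/360 = 1.39×10^-4
Haaland: f = 0.01531
h_f = f(L/D)V²/(2g) = 0.01531·(2340/0.360)·2.446²/(2·9.81) = 30.35 m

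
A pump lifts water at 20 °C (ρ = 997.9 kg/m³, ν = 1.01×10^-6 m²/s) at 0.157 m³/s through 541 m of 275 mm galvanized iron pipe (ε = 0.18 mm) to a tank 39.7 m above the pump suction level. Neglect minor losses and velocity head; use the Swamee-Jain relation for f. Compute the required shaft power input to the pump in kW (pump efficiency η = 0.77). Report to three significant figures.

P_shaft ≈ 105 kW

V = 4Q/(πD²) = 2.643 m/s; Re = 7.20×10^5; ε/D = 6.55×10^-4; f = 0.01843
h_f = f(L/D)V²/2g = 12.91 m
Total head H = z + h_f = 39.7 + 12.91 = 52.61 m
P_hyd = ρgQH = 997.9·9.81·0.157·52.61 = 80.86 kW
P_shaft = P_hyd/η = 80.86/0.77 = 105.0 kW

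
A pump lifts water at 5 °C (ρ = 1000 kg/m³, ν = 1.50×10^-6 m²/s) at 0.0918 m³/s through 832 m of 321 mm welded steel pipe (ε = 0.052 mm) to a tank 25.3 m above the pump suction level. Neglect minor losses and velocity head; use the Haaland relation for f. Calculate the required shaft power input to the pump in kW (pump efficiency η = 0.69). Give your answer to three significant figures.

P_shaft ≈ 36.6 kW

V = 4Q/(πD²) = 1.134 m/s; Re = 2.43×10^5; ε/D = 1.62×10^-4; f = 0.01618
h_f = f(L/D)V²/2g = 2.751 m
Total head H = z + h_f = 25.3 + 2.751 = 28.05 m
P_hyd = ρgQH = 1000·9.81·0.0918·28.05 = 25.26 kW
P_shaft = P_hyd/η = 25.26/0.69 = 36.61 kW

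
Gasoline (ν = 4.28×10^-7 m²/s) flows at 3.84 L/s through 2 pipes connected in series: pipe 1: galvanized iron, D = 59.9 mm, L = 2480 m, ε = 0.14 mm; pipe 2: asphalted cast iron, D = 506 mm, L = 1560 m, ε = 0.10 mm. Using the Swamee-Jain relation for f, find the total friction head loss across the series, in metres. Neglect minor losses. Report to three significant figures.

H ≈ 99.7 m

Pipe 1: V = 1.363 m/s, Re = 1.91×10^5, ε/D = 0.00234, f = 0.02544, h_1 = f(L/D)V²/2g = 99.68 m
Pipe 2: V = 0.01910 m/s, Re = 2.26×10^4, ε/D = 1.98×10^-4, f = 0.02557, h_2 = f(L/D)V²/2g = 0.001465 m
Series → Q common, losses add: H = Σh = 99.69 m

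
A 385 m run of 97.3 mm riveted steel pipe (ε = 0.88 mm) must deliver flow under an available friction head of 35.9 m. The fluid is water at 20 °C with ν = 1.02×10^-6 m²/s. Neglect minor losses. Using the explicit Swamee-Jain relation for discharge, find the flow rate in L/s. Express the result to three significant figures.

Q ≈ 16.3 L/s

Swamee-Jain (Type II): Q = -0.965·√(gD⁵h_f/L)·ln[ε/(3.7D) + √(3.17ν²L/(gD³h_f))]
√(gD⁵h_f/L) = √(9.81·0.0973⁵·35.9/385) = 0.002824
ε/(3.7D) = 0.00244; √(3.17ν²L/(gD³h_f)) = 6.26×10^-5
Q = -0.965·0.002824·ln(0.002507) = 0.01632 m³/s
Check: V = 2.20 m/s, Re = 2.09×10^5, f = 0.03711, h_f = 36.1 m ≈ 35.9 m ✓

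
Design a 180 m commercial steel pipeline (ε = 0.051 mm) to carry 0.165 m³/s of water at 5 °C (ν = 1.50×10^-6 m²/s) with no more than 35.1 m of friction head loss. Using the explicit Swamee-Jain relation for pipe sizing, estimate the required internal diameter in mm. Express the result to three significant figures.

Swamee-Jain (Type III): D = 0.66·[ε^1.25·(LQ²/(gh_f))^4.75 + ν·Q^9.4·(L/(gh_f))^5.2]^0.04
LQ²/(gh_f) = 0.01423; L/(gh_f) = 0.5228
Term 1 = ε^1.25·(…)^4.75 = 7.29×10^-15; Term 2 = ν·Q^9.4·(…)^5.2 = 2.27×10^-15
D = 0.66·(7.29×10^-15 + 2.27×10^-15)^0.04 = 0.1814 m = 181 mm
Check: V = 6.38 m/s, Re = 7.72×10^5, f = 0.01579, h_f = 32.5 m ≈ 35.1 m ✓

D ≈ 181 mm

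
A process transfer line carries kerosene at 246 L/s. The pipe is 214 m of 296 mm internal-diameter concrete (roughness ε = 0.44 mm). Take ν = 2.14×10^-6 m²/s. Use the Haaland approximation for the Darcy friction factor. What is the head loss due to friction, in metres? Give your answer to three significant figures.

h_f ≈ 10.4 m

V = 4Q/(πD²) = 4·0.246/(π·0.296²) = 3.575 m/s
Re = VD/ν = 3.575·0.296/2.14×10^-6 = 4.94×10^5 → turbulent
ε/D = 0.44/296 = 0.00149
Haaland: f = 0.02212
h_f = f(L/D)V²/(2g) = 0.02212·(214/0.296)·3.575²/(2·9.81) = 10.42 m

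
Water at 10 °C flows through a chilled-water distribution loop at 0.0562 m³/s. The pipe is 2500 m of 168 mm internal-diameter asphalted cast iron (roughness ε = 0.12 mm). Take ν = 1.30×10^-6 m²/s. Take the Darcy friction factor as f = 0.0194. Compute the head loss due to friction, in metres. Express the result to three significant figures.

h_f ≈ 94.6 m

V = 4Q/(πD²) = 4·0.0562/(π·0.168²) = 2.535 m/s
h_f = f(L/D)V²/(2g) = 0.01940·(2500/0.168)·2.535²/(2·9.81) = 94.58 m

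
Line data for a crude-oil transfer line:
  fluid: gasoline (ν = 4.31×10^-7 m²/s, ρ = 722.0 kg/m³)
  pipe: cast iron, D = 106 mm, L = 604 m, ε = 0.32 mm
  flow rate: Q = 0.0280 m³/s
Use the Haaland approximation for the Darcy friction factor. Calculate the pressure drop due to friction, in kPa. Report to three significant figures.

Δp ≈ 547 kPa

V = 4Q/(πD²) = 4·0.0280/(π·0.106²) = 3.173 m/s
Re = VD/ν = 3.173·0.106/4.31×10^-7 = 7.80×10^5 → turbulent
ε/D = 0.32/106 = 0.00302
Haaland: f = 0.02642
h_f = f(L/D)V²/(2g) = 0.02642·(604/0.106)·3.173²/(2·9.81) = 77.25 m
Δp = ρg·h_f = 722.0·9.81·77.25 = 547.1 kPa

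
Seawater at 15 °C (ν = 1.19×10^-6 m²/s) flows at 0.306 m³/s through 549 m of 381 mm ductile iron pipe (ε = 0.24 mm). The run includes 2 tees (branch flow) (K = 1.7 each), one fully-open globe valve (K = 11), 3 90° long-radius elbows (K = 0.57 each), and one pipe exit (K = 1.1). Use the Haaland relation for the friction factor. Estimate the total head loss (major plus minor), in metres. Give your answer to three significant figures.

H_L ≈ 15.9 m

V = 4Q/(πD²) = 2.684 m/s; V²/2g = 0.3672 m
Re = 8.59×10^5, ε/D = 6.30×10^-4 → f = 0.01807 (Haaland)
Major: h_f = f(L/D)·V²/2g = 0.01807·1441·0.3672 = 9.558 m
Minor: ΣK = 17.2; h_m = ΣK·V²/2g = 6.319 m
Total H_L = 9.558 + 6.319 = 15.88 m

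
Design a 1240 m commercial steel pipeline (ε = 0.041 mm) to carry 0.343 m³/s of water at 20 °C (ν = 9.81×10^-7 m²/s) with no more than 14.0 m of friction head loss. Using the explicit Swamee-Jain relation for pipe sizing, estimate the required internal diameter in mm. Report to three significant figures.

D ≈ 413 mm

Swamee-Jain (Type III): D = 0.66·[ε^1.25·(LQ²/(gh_f))^4.75 + ν·Q^9.4·(L/(gh_f))^5.2]^0.04
LQ²/(gh_f) = 1.062; L/(gh_f) = 9.029
Term 1 = ε^1.25·(…)^4.75 = 4.37×10^-6; Term 2 = ν·Q^9.4·(…)^5.2 = 3.91×10^-6
D = 0.66·(4.37×10^-6 + 3.91×10^-6)^0.04 = 0.4133 m = 413 mm
Check: V = 2.56 m/s, Re = 1.08×10^6, f = 0.01341, h_f = 13.4 m ≈ 14.0 m ✓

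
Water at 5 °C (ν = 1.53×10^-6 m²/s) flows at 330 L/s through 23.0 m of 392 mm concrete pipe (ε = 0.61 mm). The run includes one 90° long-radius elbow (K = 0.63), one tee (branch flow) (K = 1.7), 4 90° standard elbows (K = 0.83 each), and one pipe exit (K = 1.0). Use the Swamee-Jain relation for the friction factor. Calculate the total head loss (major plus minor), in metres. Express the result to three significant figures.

V = 4Q/(πD²) = 2.734 m/s; V²/2g = 0.3811 m
Re = 7.01×10^5, ε/D = 0.00156 → f = 0.02235 (Swamee-Jain)
Major: h_f = f(L/D)·V²/2g = 0.02235·58.67·0.3811 = 0.4996 m
Minor: ΣK = 6.65; h_m = ΣK·V²/2g = 2.534 m
Total H_L = 0.4996 + 2.534 = 3.034 m

H_L ≈ 3.03 m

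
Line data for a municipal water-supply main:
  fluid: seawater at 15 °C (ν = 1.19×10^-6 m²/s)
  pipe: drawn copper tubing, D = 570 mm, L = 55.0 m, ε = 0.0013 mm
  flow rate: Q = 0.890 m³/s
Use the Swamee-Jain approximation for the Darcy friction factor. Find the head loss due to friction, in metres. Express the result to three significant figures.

h_f ≈ 0.643 m

V = 4Q/(πD²) = 4·0.890/(π·0.570²) = 3.488 m/s
Re = VD/ν = 3.488·0.570/1.19×10^-6 = 1.67×10^6 → turbulent
ε/D = 0.0013/570 = 2.28×10^-6
Swamee-Jain: f = 0.01075
h_f = f(L/D)V²/(2g) = 0.01075·(55.0/0.570)·3.488²/(2·9.81) = 0.6429 m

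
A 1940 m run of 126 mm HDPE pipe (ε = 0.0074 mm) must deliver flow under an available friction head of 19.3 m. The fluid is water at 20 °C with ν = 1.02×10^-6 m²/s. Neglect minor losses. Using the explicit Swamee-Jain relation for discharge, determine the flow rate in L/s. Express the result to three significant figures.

Q ≈ 15.0 L/s

Swamee-Jain (Type II): Q = -0.965·√(gD⁵h_f/L)·ln[ε/(3.7D) + √(3.17ν²L/(gD³h_f))]
√(gD⁵h_f/L) = √(9.81·0.126⁵·19.3/1940) = 0.001761
ε/(3.7D) = 1.59×10^-5; √(3.17ν²L/(gD³h_f)) = 1.30×10^-4
Q = -0.965·0.001761·ln(1.458×10^-4) = 0.01501 m³/s
Check: V = 1.20 m/s, Re = 1.49×10^5, f = 0.01691, h_f = 19.2 m ≈ 19.3 m ✓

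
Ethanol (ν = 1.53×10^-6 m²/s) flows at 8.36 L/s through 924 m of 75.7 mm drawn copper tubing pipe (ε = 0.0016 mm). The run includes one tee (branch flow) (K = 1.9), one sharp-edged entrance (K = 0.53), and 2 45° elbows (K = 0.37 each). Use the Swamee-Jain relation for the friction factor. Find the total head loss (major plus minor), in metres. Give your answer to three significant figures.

V = 4Q/(πD²) = 1.857 m/s; V²/2g = 0.1759 m
Re = 9.19×10^4, ε/D = 2.11×10^-5 → f = 0.01831 (Swamee-Jain)
Major: h_f = f(L/D)·V²/2g = 0.01831·12206·0.1759 = 39.29 m
Minor: ΣK = 3.17; h_m = ΣK·V²/2g = 0.5575 m
Total H_L = 39.29 + 0.5575 = 39.85 m

H_L ≈ 39.8 m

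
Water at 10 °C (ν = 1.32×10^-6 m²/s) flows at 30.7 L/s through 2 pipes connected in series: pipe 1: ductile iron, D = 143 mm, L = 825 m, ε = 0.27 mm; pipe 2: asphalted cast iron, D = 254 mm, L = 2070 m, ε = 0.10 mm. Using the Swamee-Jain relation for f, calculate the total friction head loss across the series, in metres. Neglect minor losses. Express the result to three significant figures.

Pipe 1: V = 1.912 m/s, Re = 2.07×10^5, ε/D = 0.00189, f = 0.02413, h_1 = f(L/D)V²/2g = 25.93 m
Pipe 2: V = 0.6059 m/s, Re = 1.17×10^5, ε/D = 3.94×10^-4, f = 0.01953, h_2 = f(L/D)V²/2g = 2.978 m
Series → Q common, losses add: H = Σh = 28.91 m

H ≈ 28.9 m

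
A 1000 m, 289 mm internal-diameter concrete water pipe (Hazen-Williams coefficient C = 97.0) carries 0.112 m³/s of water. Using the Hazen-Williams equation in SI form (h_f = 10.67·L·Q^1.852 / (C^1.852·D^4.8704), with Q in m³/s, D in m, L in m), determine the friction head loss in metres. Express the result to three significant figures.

h_f = 10.67·1000·0.112^1.852 / (97.0^1.852·0.289^4.8704) = 16.35 m

h_f ≈ 16.3 m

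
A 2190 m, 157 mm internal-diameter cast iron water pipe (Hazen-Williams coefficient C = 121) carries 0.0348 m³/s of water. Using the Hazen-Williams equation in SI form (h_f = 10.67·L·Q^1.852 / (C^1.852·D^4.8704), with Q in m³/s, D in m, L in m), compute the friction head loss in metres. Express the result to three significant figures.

h_f = 10.67·2190·0.0348^1.852 / (121^1.852·0.157^4.8704) = 53.28 m

h_f ≈ 53.3 m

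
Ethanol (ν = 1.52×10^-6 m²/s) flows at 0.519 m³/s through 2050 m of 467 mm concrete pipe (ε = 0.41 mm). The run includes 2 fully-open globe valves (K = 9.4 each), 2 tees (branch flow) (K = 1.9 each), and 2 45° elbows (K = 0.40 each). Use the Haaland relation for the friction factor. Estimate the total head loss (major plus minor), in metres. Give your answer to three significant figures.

V = 4Q/(πD²) = 3.030 m/s; V²/2g = 0.4679 m
Re = 9.31×10^5, ε/D = 8.78×10^-4 → f = 0.01938 (Haaland)
Major: h_f = f(L/D)·V²/2g = 0.01938·4390·0.4679 = 39.81 m
Minor: ΣK = 23.4; h_m = ΣK·V²/2g = 10.95 m
Total H_L = 39.81 + 10.95 = 50.76 m

H_L ≈ 50.8 m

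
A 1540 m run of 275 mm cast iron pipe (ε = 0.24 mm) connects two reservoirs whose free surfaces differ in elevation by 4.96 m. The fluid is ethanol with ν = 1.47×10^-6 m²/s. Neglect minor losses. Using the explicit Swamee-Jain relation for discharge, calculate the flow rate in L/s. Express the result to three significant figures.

Swamee-Jain (Type II): Q = -0.965·√(gD⁵h_f/L)·ln[ε/(3.7D) + √(3.17ν²L/(gD³h_f))]
√(gD⁵h_f/L) = √(9.81·0.275⁵·4.96/1540) = 0.007049
ε/(3.7D) = 2.36×10^-4; √(3.17ν²L/(gD³h_f)) = 1.02×10^-4
Q = -0.965·0.007049·ln(3.380×10^-4) = 0.05437 m³/s
Check: V = 0.915 m/s, Re = 1.71×10^5, f = 0.02090, h_f = 5.00 m ≈ 4.96 m ✓

Q ≈ 54.4 L/s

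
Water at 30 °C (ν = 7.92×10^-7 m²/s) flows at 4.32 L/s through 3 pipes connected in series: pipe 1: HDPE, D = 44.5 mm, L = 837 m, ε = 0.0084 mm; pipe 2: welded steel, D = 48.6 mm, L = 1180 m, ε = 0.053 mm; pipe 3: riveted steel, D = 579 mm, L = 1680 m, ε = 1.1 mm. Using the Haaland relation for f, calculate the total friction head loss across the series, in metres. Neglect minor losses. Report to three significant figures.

Pipe 1: V = 2.778 m/s, Re = 1.56×10^5, ε/D = 1.89×10^-4, f = 0.01740, h_1 = f(L/D)V²/2g = 128.7 m
Pipe 2: V = 2.329 m/s, Re = 1.43×10^5, ε/D = 0.00109, f = 0.02169, h_2 = f(L/D)V²/2g = 145.5 m
Pipe 3: V = 0.01641 m/s, Re = 1.20×10^4, ε/D = 0.00190, f = 0.03216, h_3 = f(L/D)V²/2g = 0.001280 m
Series → Q common, losses add: H = Σh = 274.2 m

H ≈ 274 m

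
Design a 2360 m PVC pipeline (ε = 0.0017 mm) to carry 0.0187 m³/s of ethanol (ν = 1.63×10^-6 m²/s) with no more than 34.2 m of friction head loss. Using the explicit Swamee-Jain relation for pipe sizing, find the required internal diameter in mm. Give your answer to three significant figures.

Swamee-Jain (Type III): D = 0.66·[ε^1.25·(LQ²/(gh_f))^4.75 + ν·Q^9.4·(L/(gh_f))^5.2]^0.04
LQ²/(gh_f) = 0.002460; L/(gh_f) = 7.034
Term 1 = ε^1.25·(…)^4.75 = 2.48×10^-20; Term 2 = ν·Q^9.4·(…)^5.2 = 2.36×10^-18
D = 0.66·(2.48×10^-20 + 2.36×10^-18)^0.04 = 0.1302 m = 130 mm
Check: V = 1.40 m/s, Re = 1.12×10^5, f = 0.01753, h_f = 31.9 m ≈ 34.2 m ✓

D ≈ 130 mm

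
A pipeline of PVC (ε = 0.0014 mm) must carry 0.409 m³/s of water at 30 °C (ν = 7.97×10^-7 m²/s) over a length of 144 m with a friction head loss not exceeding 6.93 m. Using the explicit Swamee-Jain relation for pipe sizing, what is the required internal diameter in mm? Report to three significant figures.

D ≈ 315 mm

Swamee-Jain (Type III): D = 0.66·[ε^1.25·(LQ²/(gh_f))^4.75 + ν·Q^9.4·(L/(gh_f))^5.2]^0.04
LQ²/(gh_f) = 0.3543; L/(gh_f) = 2.118
Term 1 = ε^1.25·(…)^4.75 = 3.49×10^-10; Term 2 = ν·Q^9.4·(…)^5.2 = 8.84×10^-9
D = 0.66·(3.49×10^-10 + 8.84×10^-9)^0.04 = 0.3148 m = 315 mm
Check: V = 5.25 m/s, Re = 2.08×10^6, f = 0.01048, h_f = 6.74 m ≈ 6.93 m ✓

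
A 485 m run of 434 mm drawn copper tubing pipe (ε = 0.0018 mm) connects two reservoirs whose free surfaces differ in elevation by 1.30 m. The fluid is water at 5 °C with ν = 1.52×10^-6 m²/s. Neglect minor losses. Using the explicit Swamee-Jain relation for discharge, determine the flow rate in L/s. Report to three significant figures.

Swamee-Jain (Type II): Q = -0.965·√(gD⁵h_f/L)·ln[ε/(3.7D) + √(3.17ν²L/(gD³h_f))]
√(gD⁵h_f/L) = √(9.81·0.434⁵·1.30/485) = 0.02012
ε/(3.7D) = 1.12×10^-6; √(3.17ν²L/(gD³h_f)) = 5.84×10^-5
Q = -0.965·0.02012·ln(5.949×10^-5) = 0.1889 m³/s
Check: V = 1.28 m/s, Re = 3.65×10^5, f = 0.01392, h_f = 1.29 m ≈ 1.30 m ✓

Q ≈ 189 L/s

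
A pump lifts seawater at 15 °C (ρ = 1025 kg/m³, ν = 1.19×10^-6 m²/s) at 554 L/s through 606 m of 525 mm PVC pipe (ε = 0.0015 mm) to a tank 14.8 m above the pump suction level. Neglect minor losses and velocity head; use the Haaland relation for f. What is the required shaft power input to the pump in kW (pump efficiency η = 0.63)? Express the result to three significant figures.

P_shaft ≈ 170 kW

V = 4Q/(πD²) = 2.559 m/s; Re = 1.13×10^6; ε/D = 2.86×10^-6; f = 0.01140
h_f = f(L/D)V²/2g = 4.394 m
Total head H = z + h_f = 14.8 + 4.394 = 19.19 m
P_hyd = ρgQH = 1025·9.81·0.554·19.19 = 106.9 kW
P_shaft = P_hyd/η = 106.9/0.63 = 169.7 kW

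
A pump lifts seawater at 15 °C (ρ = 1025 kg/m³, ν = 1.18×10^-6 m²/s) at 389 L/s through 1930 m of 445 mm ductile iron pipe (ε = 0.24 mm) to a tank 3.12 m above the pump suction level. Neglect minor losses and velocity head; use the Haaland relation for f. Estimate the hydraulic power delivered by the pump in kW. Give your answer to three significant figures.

P_hyd ≈ 107 kW

V = 4Q/(πD²) = 2.501 m/s; Re = 9.43×10^5; ε/D = 5.39×10^-4; f = 0.01746
h_f = f(L/D)V²/2g = 24.15 m
Total head H = z + h_f = 3.12 + 24.15 = 27.27 m
P_hyd = ρgQH = 1025·9.81·0.389·27.27 = 106.7 kW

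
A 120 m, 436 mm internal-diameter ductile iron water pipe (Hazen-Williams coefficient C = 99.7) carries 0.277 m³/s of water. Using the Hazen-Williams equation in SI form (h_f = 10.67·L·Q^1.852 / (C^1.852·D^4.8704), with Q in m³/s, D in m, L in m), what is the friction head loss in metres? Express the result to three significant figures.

h_f = 10.67·120·0.277^1.852 / (99.7^1.852·0.436^4.8704) = 1.346 m

h_f ≈ 1.35 m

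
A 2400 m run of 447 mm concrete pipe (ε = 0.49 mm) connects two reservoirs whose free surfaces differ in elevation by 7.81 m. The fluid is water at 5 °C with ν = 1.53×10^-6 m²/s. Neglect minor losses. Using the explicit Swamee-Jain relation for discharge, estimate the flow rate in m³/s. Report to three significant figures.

Q ≈ 0.183 m³/s

Swamee-Jain (Type II): Q = -0.965·√(gD⁵h_f/L)·ln[ε/(3.7D) + √(3.17ν²L/(gD³h_f))]
√(gD⁵h_f/L) = √(9.81·0.447⁵·7.81/2400) = 0.02387
ε/(3.7D) = 2.96×10^-4; √(3.17ν²L/(gD³h_f)) = 5.10×10^-5
Q = -0.965·0.02387·ln(3.473×10^-4) = 0.1835 m³/s
Check: V = 1.17 m/s, Re = 3.42×10^5, f = 0.02103, h_f = 7.86 m ≈ 7.81 m ✓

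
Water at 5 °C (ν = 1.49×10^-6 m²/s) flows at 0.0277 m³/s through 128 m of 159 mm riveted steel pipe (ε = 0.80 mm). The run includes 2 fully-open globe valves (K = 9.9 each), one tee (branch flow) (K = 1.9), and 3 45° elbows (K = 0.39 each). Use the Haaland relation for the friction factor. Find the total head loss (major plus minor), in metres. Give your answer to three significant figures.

H_L ≈ 4.75 m

V = 4Q/(πD²) = 1.395 m/s; V²/2g = 0.09920 m
Re = 1.49×10^5, ε/D = 0.00503 → f = 0.03106 (Haaland)
Major: h_f = f(L/D)·V²/2g = 0.03106·805.0·0.09920 = 2.480 m
Minor: ΣK = 22.9; h_m = ΣK·V²/2g = 2.269 m
Total H_L = 2.480 + 2.269 = 4.749 m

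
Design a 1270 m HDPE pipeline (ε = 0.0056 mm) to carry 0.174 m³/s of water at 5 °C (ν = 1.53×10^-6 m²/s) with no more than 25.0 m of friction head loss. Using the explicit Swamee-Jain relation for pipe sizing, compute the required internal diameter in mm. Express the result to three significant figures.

Swamee-Jain (Type III): D = 0.66·[ε^1.25·(LQ²/(gh_f))^4.75 + ν·Q^9.4·(L/(gh_f))^5.2]^0.04
LQ²/(gh_f) = 0.1568; L/(gh_f) = 5.178
Term 1 = ε^1.25·(…)^4.75 = 4.10×10^-11; Term 2 = ν·Q^9.4·(…)^5.2 = 5.75×10^-10
D = 0.66·(4.10×10^-11 + 5.75×10^-10)^0.04 = 0.2826 m = 283 mm
Check: V = 2.77 m/s, Re = 5.12×10^5, f = 0.01335, h_f = 23.5 m ≈ 25.0 m ✓

D ≈ 283 mm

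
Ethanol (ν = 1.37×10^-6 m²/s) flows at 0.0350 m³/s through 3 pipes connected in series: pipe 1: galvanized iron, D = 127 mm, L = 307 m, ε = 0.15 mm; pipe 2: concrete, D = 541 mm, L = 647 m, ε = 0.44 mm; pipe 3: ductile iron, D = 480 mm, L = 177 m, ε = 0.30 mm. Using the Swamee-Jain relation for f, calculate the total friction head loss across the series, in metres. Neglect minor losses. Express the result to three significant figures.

Pipe 1: V = 2.763 m/s, Re = 2.56×10^5, ε/D = 0.00118, f = 0.02161, h_1 = f(L/D)V²/2g = 20.33 m
Pipe 2: V = 0.1523 m/s, Re = 6.01×10^4, ε/D = 8.13×10^-4, f = 0.02302, h_2 = f(L/D)V²/2g = 0.03253 m
Pipe 3: V = 0.1934 m/s, Re = 6.78×10^4, ε/D = 6.25×10^-4, f = 0.02201, h_3 = f(L/D)V²/2g = 0.01548 m
Series → Q common, losses add: H = Σh = 20.37 m

H ≈ 20.4 m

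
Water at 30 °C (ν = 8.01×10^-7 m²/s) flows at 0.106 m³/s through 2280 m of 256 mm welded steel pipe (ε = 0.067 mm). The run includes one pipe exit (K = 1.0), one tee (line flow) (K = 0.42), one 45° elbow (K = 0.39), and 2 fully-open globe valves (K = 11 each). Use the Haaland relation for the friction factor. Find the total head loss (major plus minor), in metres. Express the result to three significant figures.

H_L ≈ 35.1 m

V = 4Q/(πD²) = 2.059 m/s; V²/2g = 0.2162 m
Re = 6.58×10^5, ε/D = 2.62×10^-4 → f = 0.01556 (Haaland)
Major: h_f = f(L/D)·V²/2g = 0.01556·8906·0.2162 = 29.96 m
Minor: ΣK = 23.8; h_m = ΣK·V²/2g = 5.147 m
Total H_L = 29.96 + 5.147 = 35.11 m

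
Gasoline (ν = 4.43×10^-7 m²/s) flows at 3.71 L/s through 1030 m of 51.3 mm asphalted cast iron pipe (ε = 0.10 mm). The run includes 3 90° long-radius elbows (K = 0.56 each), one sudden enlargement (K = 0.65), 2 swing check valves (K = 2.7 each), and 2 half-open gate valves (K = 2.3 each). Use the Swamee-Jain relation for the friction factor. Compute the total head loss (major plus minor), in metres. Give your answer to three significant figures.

V = 4Q/(πD²) = 1.795 m/s; V²/2g = 0.1642 m
Re = 2.08×10^5, ε/D = 0.00195 → f = 0.02431 (Swamee-Jain)
Major: h_f = f(L/D)·V²/2g = 0.02431·20078·0.1642 = 80.14 m
Minor: ΣK = 12.3; h_m = ΣK·V²/2g = 2.025 m
Total H_L = 80.14 + 2.025 = 82.16 m

H_L ≈ 82.2 m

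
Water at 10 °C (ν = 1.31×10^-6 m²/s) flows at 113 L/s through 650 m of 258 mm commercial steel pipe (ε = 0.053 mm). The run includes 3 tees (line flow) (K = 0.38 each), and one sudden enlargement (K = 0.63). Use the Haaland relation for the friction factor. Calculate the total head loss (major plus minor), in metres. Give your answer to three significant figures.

H_L ≈ 9.75 m

V = 4Q/(πD²) = 2.161 m/s; V²/2g = 0.2381 m
Re = 4.26×10^5, ε/D = 2.05×10^-4 → f = 0.01555 (Haaland)
Major: h_f = f(L/D)·V²/2g = 0.01555·2519·0.2381 = 9.331 m
Minor: ΣK = 1.77; h_m = ΣK·V²/2g = 0.4215 m
Total H_L = 9.331 + 0.4215 = 9.752 m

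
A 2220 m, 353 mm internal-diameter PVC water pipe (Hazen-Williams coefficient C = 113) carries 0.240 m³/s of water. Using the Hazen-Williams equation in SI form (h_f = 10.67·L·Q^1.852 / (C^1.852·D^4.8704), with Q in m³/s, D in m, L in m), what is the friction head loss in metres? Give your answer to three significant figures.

h_f ≈ 42.4 m

h_f = 10.67·2220·0.240^1.852 / (113^1.852·0.353^4.8704) = 42.35 m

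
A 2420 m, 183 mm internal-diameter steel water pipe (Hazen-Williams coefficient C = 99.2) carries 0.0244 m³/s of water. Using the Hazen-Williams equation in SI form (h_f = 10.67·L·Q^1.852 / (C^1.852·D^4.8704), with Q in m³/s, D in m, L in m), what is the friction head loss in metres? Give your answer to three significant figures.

h_f ≈ 20.9 m

h_f = 10.67·2420·0.0244^1.852 / (99.2^1.852·0.183^4.8704) = 20.90 m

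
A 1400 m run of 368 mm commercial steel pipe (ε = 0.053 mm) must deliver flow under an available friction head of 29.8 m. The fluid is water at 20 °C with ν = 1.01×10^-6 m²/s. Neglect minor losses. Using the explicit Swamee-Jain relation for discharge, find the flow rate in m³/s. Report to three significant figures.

Q ≈ 0.354 m³/s

Swamee-Jain (Type II): Q = -0.965·√(gD⁵h_f/L)·ln[ε/(3.7D) + √(3.17ν²L/(gD³h_f))]
√(gD⁵h_f/L) = √(9.81·0.368⁵·29.8/1400) = 0.03754
ε/(3.7D) = 3.89×10^-5; √(3.17ν²L/(gD³h_f)) = 1.76×10^-5
Q = -0.965·0.03754·ln(5.655×10^-5) = 0.3543 m³/s
Check: V = 3.33 m/s, Re = 1.21×10^6, f = 0.01393, h_f = 30.0 m ≈ 29.8 m ✓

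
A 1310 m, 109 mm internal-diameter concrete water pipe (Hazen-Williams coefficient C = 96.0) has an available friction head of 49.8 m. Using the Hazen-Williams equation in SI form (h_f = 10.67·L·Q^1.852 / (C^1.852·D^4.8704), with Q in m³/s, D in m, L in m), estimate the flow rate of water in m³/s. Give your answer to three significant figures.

Rearranging: Q = [h_f·C^1.852·D^4.8704 / (10.67·L)]^(1/1.852)
Q = [49.8·96.0^1.852·0.109^4.8704 / (10.67·1310)]^0.540 = 0.01346 m³/s

Q ≈ 0.0135 m³/s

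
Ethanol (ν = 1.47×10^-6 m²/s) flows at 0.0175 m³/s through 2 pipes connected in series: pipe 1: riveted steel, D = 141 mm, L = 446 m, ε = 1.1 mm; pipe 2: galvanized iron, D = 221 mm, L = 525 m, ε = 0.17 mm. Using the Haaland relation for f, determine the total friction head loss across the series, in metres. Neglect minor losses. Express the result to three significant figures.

Pipe 1: V = 1.121 m/s, Re = 1.08×10^5, ε/D = 0.00780, f = 0.03558, h_1 = f(L/D)V²/2g = 7.206 m
Pipe 2: V = 0.4562 m/s, Re = 6.86×10^4, ε/D = 7.69×10^-4, f = 0.02208, h_2 = f(L/D)V²/2g = 0.5564 m
Series → Q common, losses add: H = Σh = 7.762 m

H ≈ 7.76 m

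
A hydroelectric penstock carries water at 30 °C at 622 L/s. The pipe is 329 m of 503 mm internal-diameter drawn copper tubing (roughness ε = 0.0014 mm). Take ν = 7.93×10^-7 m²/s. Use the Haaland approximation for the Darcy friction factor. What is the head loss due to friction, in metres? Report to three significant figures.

V = 4Q/(πD²) = 4·0.622/(π·0.503²) = 3.130 m/s
Re = VD/ν = 3.130·0.503/7.93×10^-7 = 1.99×10^6 → turbulent
ε/D = 0.0014/503 = 2.78×10^-6
Haaland: f = 0.01043
h_f = f(L/D)V²/(2g) = 0.01043·(329/0.503)·3.130²/(2·9.81) = 3.407 m

h_f ≈ 3.41 m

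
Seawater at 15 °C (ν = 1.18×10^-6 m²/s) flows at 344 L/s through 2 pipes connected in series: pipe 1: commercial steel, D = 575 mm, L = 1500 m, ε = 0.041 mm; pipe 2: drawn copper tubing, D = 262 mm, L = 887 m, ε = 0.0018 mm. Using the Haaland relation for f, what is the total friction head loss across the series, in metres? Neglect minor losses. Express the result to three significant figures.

Pipe 1: V = 1.325 m/s, Re = 6.46×10^5, ε/D = 7.13×10^-5, f = 0.01350, h_1 = f(L/D)V²/2g = 3.150 m
Pipe 2: V = 6.381 m/s, Re = 1.42×10^6, ε/D = 6.87×10^-6, f = 0.01109, h_2 = f(L/D)V²/2g = 77.91 m
Series → Q common, losses add: H = Σh = 81.06 m

H ≈ 81.1 m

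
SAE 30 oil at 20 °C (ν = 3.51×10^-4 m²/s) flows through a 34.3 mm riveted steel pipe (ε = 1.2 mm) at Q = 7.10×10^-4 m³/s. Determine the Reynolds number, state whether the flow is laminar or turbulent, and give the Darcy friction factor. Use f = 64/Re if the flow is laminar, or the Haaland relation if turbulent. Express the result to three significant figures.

V = 4Q/(πD²) = 0.7684 m/s
Re = VD/ν = 0.7684·0.0343/3.51×10^-4 = 75.1
Re < 2300 → laminar → f = 64/Re = 0.8523

Re ≈ 75.1; laminar; f = 64/Re ≈ 0.852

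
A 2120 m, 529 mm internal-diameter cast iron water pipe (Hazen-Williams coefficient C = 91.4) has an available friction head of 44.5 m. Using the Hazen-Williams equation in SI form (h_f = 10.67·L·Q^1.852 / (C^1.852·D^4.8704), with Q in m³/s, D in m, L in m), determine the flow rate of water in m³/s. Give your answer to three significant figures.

Q ≈ 0.592 m³/s

Rearranging: Q = [h_f·C^1.852·D^4.8704 / (10.67·L)]^(1/1.852)
Q = [44.5·91.4^1.852·0.529^4.8704 / (10.67·2120)]^0.540 = 0.5922 m³/s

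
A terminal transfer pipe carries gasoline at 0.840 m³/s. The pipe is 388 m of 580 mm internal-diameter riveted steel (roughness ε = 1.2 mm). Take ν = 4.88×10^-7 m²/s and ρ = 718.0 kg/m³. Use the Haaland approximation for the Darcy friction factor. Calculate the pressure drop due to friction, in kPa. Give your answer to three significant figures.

V = 4Q/(πD²) = 4·0.840/(π·0.580²) = 3.179 m/s
Re = VD/ν = 3.179·0.580/4.88×10^-7 = 3.78×10^6 → turbulent
ε/D = 1.2/580 = 0.00207
Haaland: f = 0.02372
h_f = f(L/D)V²/(2g) = 0.02372·(388/0.580)·3.179²/(2·9.81) = 8.176 m
Δp = ρg·h_f = 718.0·9.81·8.176 = 57.59 kPa

Δp ≈ 57.6 kPa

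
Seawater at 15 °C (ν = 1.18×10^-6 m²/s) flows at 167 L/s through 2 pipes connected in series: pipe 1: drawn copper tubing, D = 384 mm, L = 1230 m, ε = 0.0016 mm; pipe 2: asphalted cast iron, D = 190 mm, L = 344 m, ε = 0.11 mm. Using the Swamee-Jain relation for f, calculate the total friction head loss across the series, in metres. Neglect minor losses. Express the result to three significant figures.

Pipe 1: V = 1.442 m/s, Re = 4.69×10^5, ε/D = 4.17×10^-6, f = 0.01331, h_1 = f(L/D)V²/2g = 4.517 m
Pipe 2: V = 5.890 m/s, Re = 9.48×10^5, ε/D = 5.79×10^-4, f = 0.01784, h_2 = f(L/D)V²/2g = 57.11 m
Series → Q common, losses add: H = Σh = 61.62 m

H ≈ 61.6 m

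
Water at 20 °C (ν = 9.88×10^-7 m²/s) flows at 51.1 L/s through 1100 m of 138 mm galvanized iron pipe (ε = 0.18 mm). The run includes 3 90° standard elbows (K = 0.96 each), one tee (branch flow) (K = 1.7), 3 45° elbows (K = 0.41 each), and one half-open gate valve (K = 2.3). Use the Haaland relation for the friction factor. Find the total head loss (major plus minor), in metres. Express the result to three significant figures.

V = 4Q/(πD²) = 3.416 m/s; V²/2g = 0.5949 m
Re = 4.77×10^5, ε/D = 0.00130 → f = 0.02147 (Haaland)
Major: h_f = f(L/D)·V²/2g = 0.02147·7971·0.5949 = 101.8 m
Minor: ΣK = 8.11; h_m = ΣK·V²/2g = 4.825 m
Total H_L = 101.8 + 4.825 = 106.6 m

H_L ≈ 107 m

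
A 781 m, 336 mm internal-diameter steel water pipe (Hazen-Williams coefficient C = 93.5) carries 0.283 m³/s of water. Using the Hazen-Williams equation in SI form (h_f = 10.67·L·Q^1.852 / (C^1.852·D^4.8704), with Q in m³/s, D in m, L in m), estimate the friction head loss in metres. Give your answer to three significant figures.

h_f = 10.67·781·0.283^1.852 / (93.5^1.852·0.336^4.8704) = 36.52 m

h_f ≈ 36.5 m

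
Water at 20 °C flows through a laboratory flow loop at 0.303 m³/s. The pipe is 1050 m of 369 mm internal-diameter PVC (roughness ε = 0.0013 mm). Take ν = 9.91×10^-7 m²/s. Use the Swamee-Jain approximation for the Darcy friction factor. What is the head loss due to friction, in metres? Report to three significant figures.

V = 4Q/(πD²) = 4·0.303/(π·0.369²) = 2.833 m/s
Re = VD/ν = 2.833·0.369/9.91×10^-7 = 1.06×10^6 → turbulent
ε/D = 0.0013/369 = 3.52×10^-6
Swamee-Jain: f = 0.01159
h_f = f(L/D)V²/(2g) = 0.01159·(1050/0.369)·2.833²/(2·9.81) = 13.50 m

h_f ≈ 13.5 m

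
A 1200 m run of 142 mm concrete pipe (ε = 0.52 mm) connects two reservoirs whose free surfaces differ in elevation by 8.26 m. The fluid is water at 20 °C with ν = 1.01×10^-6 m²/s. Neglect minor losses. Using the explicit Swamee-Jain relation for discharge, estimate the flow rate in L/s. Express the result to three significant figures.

Q ≈ 12.9 L/s

Swamee-Jain (Type II): Q = -0.965·√(gD⁵h_f/L)·ln[ε/(3.7D) + √(3.17ν²L/(gD³h_f))]
√(gD⁵h_f/L) = √(9.81·0.142⁵·8.26/1200) = 0.001974
ε/(3.7D) = 9.90×10^-4; √(3.17ν²L/(gD³h_f)) = 1.29×10^-4
Q = -0.965·0.001974·ln(0.001119) = 0.01295 m³/s
Check: V = 0.818 m/s, Re = 1.15×10^5, f = 0.02894, h_f = 8.33 m ≈ 8.26 m ✓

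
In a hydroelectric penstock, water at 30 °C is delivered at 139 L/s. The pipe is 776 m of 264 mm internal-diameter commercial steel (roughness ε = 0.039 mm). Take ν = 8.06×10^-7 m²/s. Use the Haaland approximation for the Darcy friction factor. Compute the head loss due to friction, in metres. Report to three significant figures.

V = 4Q/(πD²) = 4·0.139/(π·0.264²) = 2.539 m/s
Re = VD/ν = 2.539·0.264/8.06×10^-7 = 8.32×10^5 → turbulent
ε/D = 0.039/264 = 1.48×10^-4
Haaland: f = 0.01415
h_f = f(L/D)V²/(2g) = 0.01415·(776/0.264)·2.539²/(2·9.81) = 13.67 m

h_f ≈ 13.7 m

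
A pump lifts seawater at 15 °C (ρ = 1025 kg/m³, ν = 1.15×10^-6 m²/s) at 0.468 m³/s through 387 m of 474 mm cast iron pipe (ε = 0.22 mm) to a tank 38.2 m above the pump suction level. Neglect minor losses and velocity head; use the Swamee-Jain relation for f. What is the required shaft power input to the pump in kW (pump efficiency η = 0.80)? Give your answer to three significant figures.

V = 4Q/(πD²) = 2.652 m/s; Re = 1.09×10^6; ε/D = 4.64×10^-4; f = 0.01701
h_f = f(L/D)V²/2g = 4.978 m
Total head H = z + h_f = 38.2 + 4.978 = 43.18 m
P_hyd = ρgQH = 1025·9.81·0.468·43.18 = 203.2 kW
P_shaft = P_hyd/η = 203.2/0.80 = 254.0 kW

P_shaft ≈ 254 kW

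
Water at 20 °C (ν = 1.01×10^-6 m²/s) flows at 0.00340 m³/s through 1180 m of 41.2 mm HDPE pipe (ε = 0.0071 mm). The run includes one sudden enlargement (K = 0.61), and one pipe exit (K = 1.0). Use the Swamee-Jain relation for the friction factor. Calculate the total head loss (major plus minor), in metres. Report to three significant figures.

V = 4Q/(πD²) = 2.550 m/s; V²/2g = 0.3315 m
Re = 1.04×10^5, ε/D = 1.72×10^-4 → f = 0.01872 (Swamee-Jain)
Major: h_f = f(L/D)·V²/2g = 0.01872·28641·0.3315 = 177.8 m
Minor: ΣK = 1.61; h_m = ΣK·V²/2g = 0.5337 m
Total H_L = 177.8 + 0.5337 = 178.3 m

H_L ≈ 178 m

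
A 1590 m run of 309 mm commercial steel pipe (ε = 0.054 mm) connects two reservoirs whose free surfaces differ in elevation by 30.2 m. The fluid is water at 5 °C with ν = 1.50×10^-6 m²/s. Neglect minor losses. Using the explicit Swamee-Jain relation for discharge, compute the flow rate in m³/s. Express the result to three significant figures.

Q ≈ 0.208 m³/s

Swamee-Jain (Type II): Q = -0.965·√(gD⁵h_f/L)·ln[ε/(3.7D) + √(3.17ν²L/(gD³h_f))]
√(gD⁵h_f/L) = √(9.81·0.309⁵·30.2/1590) = 0.02291
ε/(3.7D) = 4.72×10^-5; √(3.17ν²L/(gD³h_f)) = 3.60×10^-5
Q = -0.965·0.02291·ln(8.325×10^-5) = 0.2077 m³/s
Check: V = 2.77 m/s, Re = 5.71×10^5, f = 0.01509, h_f = 30.4 m ≈ 30.2 m ✓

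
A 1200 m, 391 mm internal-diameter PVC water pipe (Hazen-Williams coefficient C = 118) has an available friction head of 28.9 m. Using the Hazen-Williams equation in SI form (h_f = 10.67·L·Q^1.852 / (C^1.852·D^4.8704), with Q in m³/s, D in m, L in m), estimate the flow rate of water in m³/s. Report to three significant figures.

Rearranging: Q = [h_f·C^1.852·D^4.8704 / (10.67·L)]^(1/1.852)
Q = [28.9·118^1.852·0.391^4.8704 / (10.67·1200)]^0.540 = 0.3719 m³/s

Q ≈ 0.372 m³/s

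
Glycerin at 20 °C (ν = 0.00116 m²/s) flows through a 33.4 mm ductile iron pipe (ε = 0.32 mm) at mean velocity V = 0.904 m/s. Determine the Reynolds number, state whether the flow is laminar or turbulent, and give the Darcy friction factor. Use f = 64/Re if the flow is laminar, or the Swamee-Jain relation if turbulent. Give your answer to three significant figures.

Re ≈ 26.0; laminar; f = 64/Re ≈ 2.46

Re = VD/ν = 0.9040·0.0334/0.00116 = 26.0
Re < 2300 → laminar → f = 64/Re = 2.459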